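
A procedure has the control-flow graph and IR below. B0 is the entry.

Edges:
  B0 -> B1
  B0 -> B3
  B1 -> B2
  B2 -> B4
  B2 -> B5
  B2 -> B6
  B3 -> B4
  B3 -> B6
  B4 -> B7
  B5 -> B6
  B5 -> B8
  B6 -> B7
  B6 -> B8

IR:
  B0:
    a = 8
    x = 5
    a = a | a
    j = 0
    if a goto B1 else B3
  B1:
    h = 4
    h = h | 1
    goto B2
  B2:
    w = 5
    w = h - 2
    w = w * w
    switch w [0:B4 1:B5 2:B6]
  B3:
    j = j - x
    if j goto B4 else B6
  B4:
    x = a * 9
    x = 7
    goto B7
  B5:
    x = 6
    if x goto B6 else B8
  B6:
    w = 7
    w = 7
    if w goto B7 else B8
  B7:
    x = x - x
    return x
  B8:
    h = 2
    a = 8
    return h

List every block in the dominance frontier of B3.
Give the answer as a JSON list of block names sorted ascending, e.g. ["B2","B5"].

idom tree: B1←B0 B2←B1 B3←B0 B4←B0 B5←B2 B6←B0 B7←B0 B8←B0
Dom at joins:
  B4: preds {B2,B3}: {B0,B1,B2} ∩ {B0,B3} = {B0}; idom=B0
  B6: preds {B2,B3,B5}: {B0,B1,B2} ∩ {B0,B3} ∩ {B0,B1,B2,B5} = {B0}; idom=B0
  B7: preds {B4,B6}: {B0,B4} ∩ {B0,B6} = {B0}; idom=B0
  B8: preds {B5,B6}: {B0,B1,B2,B5} ∩ {B0,B6} = {B0}; idom=B0

Frontier:
  B4←B2: walk B2→B1 to B0
  B4←B3: walk B3 to B0
  B6←B2: walk B2→B1 to B0
  B6←B3: walk B3 to B0
  B6←B5: walk B5→B2→B1 to B0
  B7←B4: walk B4 to B0
  B7←B6: walk B6 to B0
  B8←B5: walk B5→B2→B1 to B0
  B8←B6: walk B6 to B0
  B0: DF=∅
  B1: DF={B4,B6,B8}
  B2: DF={B4,B6,B8}
  B3: DF={B4,B6}
  B4: DF={B7}
  B5: DF={B6,B8}
  B6: DF={B7,B8}
  B7: DF=∅
  B8: DF=∅

DF(B3) = ["B4", "B6"]

Answer: ["B4", "B6"]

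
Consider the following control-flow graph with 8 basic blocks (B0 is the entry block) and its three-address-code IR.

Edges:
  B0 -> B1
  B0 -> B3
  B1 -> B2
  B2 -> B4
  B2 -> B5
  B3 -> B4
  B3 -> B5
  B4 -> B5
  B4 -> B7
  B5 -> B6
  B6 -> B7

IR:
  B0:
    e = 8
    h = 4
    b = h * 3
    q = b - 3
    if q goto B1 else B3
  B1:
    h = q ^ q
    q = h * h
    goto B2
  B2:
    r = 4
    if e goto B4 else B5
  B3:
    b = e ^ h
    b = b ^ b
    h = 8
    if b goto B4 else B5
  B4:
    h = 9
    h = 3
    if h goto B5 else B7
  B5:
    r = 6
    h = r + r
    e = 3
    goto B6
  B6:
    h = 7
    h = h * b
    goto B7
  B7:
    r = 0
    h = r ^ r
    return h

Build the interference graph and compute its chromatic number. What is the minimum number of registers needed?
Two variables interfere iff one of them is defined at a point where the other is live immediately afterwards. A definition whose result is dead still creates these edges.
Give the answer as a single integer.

Per-block:
  B0: {b,e,h,q} / ∅
  B1: {h,q} / {q}
  B2: {r} / {e}
  B3: {b,h} / {e,h}
  B4: {h} / ∅
  B5: {e,h,r} / ∅
  B6: {h} / {b}
  B7: {h,r} / ∅

Liveness:
  live B0: ∅→{b,e,h,q}
  live B1: {b,e,q}→{b,e}
  live B2: {b,e}→{b}
  live B3: {e,h}→{b}
  live B4: {b}→{b}
  live B5: {b}→{b}
  live B6: {b}→∅
  live B7: ∅→∅

Conflict graph:
  b: {e,h,q,r}
  e: {b,h,q,r}
  h: {b,e,q}
  q: {b,e,h}
  r: {b,e}

Chromatic number:
  clique {b,e,h,q} ⇒ need ≥ 4
  assign b→R0 e→R1 h→R2 q→R3 r→R2 — no edge inside a register ⇒ χ ≤ 4
  χ = 4

Answer: 4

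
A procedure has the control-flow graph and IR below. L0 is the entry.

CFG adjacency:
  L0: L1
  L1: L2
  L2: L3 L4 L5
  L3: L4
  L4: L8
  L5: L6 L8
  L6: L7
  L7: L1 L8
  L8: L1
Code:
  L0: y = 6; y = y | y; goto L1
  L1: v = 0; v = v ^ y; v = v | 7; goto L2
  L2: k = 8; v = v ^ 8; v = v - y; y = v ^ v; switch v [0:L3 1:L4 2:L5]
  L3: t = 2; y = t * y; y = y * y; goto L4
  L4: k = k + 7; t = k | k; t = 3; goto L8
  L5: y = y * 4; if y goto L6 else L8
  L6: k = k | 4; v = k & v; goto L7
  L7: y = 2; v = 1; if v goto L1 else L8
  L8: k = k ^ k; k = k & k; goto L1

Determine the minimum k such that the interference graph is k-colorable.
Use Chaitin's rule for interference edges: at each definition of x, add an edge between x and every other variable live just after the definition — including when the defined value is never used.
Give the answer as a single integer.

def/use:
  L0 def {y} use ∅
  L1 def {v} use {y}
  L2 def {k,v,y} use {v,y}
  L3 def {t,y} use {y}
  L4 def {k,t} use {k}
  L5 def {y} use {y}
  L6 def {k,v} use {k,v}
  L7 def {v,y} use ∅
  L8 def {k} use {k}

Backward fixpoint:
  L0 li=∅ lo={y}
  L1 li={y} lo={v,y}
  L2 li={v,y} lo={k,v,y}
  L3 li={k,y} lo={k,y}
  L4 li={k,y} lo={k,y}
  L5 li={k,v,y} lo={k,v,y}
  L6 li={k,v} lo={k}
  L7 li={k} lo={k,y}
  L8 li={k,y} lo={y}

Conflict graph:
  k — {t,v,y}
  t — {k,y}
  v — {k,y}
  y — {k,t,v}

Chromatic number:
  lower bound: {k,t,y} mutually conflict ⇒ χ ≥ 3
  3-colouring: c0={k}  c1={y}  c2={t,v}
  χ = 3

Answer: 3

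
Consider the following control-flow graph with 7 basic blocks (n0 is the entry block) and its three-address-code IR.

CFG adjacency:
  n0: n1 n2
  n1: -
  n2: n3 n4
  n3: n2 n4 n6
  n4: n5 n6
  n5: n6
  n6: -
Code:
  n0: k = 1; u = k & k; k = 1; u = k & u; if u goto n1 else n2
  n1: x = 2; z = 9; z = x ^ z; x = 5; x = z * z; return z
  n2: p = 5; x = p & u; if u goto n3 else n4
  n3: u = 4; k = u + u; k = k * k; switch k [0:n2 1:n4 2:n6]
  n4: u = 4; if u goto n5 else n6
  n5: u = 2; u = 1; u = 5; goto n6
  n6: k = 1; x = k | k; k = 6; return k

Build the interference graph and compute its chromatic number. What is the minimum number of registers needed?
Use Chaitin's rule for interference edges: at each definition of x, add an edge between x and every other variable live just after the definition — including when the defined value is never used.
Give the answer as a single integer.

Block summaries:
  n0 def {k,u} use ∅
  n1 def {x,z} use ∅
  n2 def {p,x} use {u}
  n3 def {k,u} use ∅
  n4 def {u} use ∅
  n5 def {u} use ∅
  n6 def {k,x} use ∅

Liveness:
  live n0: ∅→{u}
  live n1: ∅→∅
  live n2: {u}→∅
  live n3: ∅→{u}
  live n4: ∅→∅
  live n5: ∅→∅
  live n6: ∅→∅

Conflict graph:
  k — {u}
  p — {u}
  u — {k,p,x}
  x — {u,z}
  z — {x}

Colouring:
  clique {k,u} ⇒ need ≥ 2
  assign k→r1 p→r1 u→r0 x→r1 z→r0 — no edge inside a register ⇒ χ ≤ 2
  χ = 2

Answer: 2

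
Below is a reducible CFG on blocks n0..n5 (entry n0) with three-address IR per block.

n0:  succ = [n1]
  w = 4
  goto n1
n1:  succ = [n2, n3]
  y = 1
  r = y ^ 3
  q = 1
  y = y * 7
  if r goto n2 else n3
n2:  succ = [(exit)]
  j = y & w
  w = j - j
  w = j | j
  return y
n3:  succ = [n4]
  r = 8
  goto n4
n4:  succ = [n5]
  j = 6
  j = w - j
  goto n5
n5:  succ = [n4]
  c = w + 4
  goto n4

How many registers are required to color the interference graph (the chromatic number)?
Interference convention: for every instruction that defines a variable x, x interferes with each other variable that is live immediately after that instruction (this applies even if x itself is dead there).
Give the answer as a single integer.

Block summaries:
  n0: {w} / ∅
  n1: {q,r,y} / ∅
  n2: {j,w} / {w,y}
  n3: {r} / ∅
  n4: {j} / {w}
  n5: {c} / {w}

Backward fixpoint:
  n0 li=∅ lo={w}
  n1 li={w} lo={w,y}
  n2 li={w,y} lo=∅
  n3 li={w} lo={w}
  n4 li={w} lo={w}
  n5 li={w} lo={w}

Conflict graph:
  c: {w}
  j: {w,y}
  q: {r,w,y}
  r: {q,w,y}
  w: {c,j,q,r,y}
  y: {j,q,r,w}

Colouring:
  clique {q,r,w,y} ⇒ need ≥ 4
  4-colouring: c0={w}  c1={c,y}  c2={j,q}  c3={r}
  χ = 4

Answer: 4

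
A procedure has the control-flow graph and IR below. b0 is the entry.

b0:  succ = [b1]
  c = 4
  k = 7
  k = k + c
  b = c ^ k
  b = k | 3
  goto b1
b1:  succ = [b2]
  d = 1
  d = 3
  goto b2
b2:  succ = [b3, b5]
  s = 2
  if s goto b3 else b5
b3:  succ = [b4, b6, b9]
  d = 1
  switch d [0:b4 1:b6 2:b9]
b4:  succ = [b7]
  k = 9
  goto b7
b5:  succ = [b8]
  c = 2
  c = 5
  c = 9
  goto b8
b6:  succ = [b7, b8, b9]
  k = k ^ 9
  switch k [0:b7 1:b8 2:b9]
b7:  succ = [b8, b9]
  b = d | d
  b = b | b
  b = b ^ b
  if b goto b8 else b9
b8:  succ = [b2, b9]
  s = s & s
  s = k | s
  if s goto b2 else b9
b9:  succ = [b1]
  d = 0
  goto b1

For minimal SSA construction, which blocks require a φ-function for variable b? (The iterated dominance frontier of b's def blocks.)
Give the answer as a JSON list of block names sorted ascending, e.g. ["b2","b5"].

Answer: ["b1", "b2", "b8", "b9"]

Analysis:
idom tree: b1←b0 b2←b1 b3←b2 b4←b3 b5←b2 b6←b3 b7←b3 b8←b2 b9←b2
Join-block Dom:
  b1: preds {b0,b9}: {b0} ∩ {b0,b1,b2,b9} = {b0}; idom=b0
  b2: preds {b1,b8}: {b0,b1} ∩ {b0,b1,b2,b8} = {b0,b1}; idom=b1
  b7: preds {b4,b6}: {b0,b1,b2,b3,b4} ∩ {b0,b1,b2,b3,b6} = {b0,b1,b2,b3}; idom=b3
  b8: preds {b5,b6,b7}: {b0,b1,b2,b5} ∩ {b0,b1,b2,b3,b6} ∩ {b0,b1,b2,b3,b7} = {b0,b1,b2}; idom=b2
  b9: preds {b3,b6,b7,b8}: {b0,b1,b2,b3} ∩ {b0,b1,b2,b3,b6} ∩ {b0,b1,b2,b3,b7} ∩ {b0,b1,b2,b8} = {b0,b1,b2}; idom=b2

DF derivation:
  b1←b0: walk · to b0
  b1←b9: walk b9→b2→b1 to b0
  b2←b1: walk · to b1
  b2←b8: walk b8→b2 to b1
  b7←b4: walk b4 to b3
  b7←b6: walk b6 to b3
  b8←b5: walk b5 to b2
  b8←b6: walk b6→b3 to b2
  b8←b7: walk b7→b3 to b2
  b9←b3: walk b3 to b2
  b9←b6: walk b6→b3 to b2
  b9←b7: walk b7→b3 to b2
  b9←b8: walk b8 to b2
  b0: DF=∅
  b1: DF={b1}
  b2: DF={b1,b2}
  b3: DF={b8,b9}
  b4: DF={b7}
  b5: DF={b8}
  b6: DF={b7,b8,b9}
  b7: DF={b8,b9}
  b8: DF={b2,b9}
  b9: DF={b1}

φ for b: defs {b0,b7}
  DF⁺ = {b1,b2,b8,b9}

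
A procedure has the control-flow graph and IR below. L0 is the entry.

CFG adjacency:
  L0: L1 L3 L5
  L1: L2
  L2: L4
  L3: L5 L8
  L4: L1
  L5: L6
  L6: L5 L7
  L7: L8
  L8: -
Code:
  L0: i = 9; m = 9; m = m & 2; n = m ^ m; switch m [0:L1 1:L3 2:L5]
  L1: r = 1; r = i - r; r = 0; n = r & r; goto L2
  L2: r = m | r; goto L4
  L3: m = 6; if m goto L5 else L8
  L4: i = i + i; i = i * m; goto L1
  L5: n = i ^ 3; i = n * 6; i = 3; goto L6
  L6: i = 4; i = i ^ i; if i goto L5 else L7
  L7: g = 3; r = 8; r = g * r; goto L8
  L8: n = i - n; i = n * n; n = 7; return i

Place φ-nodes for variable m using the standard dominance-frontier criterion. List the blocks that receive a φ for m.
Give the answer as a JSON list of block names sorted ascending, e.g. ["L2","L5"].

Answer: ["L5", "L8"]

Analysis:
idom tree: L1←L0 L2←L1 L3←L0 L4←L2 L5←L0 L6←L5 L7←L6 L8←L0
Dom∩ at merges:
  L1: preds {L0,L4}: {L0} ∩ {L0,L1,L2,L4} = {L0}; idom=L0
  L5: preds {L0,L3,L6}: {L0} ∩ {L0,L3} ∩ {L0,L5,L6} = {L0}; idom=L0
  L8: preds {L3,L7}: {L0,L3} ∩ {L0,L5,L6,L7} = {L0}; idom=L0

Frontier:
  join L1 pred L0: · stop@L0
  join L1 pred L4: L4→L2→L1 stop@L0
  join L5 pred L0: · stop@L0
  join L5 pred L3: L3 stop@L0
  join L5 pred L6: L6→L5 stop@L0
  join L8 pred L3: L3 stop@L0
  join L8 pred L7: L7→L6→L5 stop@L0
  L0 → ∅
  L1 → {L1}
  L2 → {L1}
  L3 → {L5,L8}
  L4 → {L1}
  L5 → {L5,L8}
  L6 → {L5,L8}
  L7 → {L8}
  L8 → ∅

φ for m: defs {L0,L3}
  DF⁺ = {L5,L8}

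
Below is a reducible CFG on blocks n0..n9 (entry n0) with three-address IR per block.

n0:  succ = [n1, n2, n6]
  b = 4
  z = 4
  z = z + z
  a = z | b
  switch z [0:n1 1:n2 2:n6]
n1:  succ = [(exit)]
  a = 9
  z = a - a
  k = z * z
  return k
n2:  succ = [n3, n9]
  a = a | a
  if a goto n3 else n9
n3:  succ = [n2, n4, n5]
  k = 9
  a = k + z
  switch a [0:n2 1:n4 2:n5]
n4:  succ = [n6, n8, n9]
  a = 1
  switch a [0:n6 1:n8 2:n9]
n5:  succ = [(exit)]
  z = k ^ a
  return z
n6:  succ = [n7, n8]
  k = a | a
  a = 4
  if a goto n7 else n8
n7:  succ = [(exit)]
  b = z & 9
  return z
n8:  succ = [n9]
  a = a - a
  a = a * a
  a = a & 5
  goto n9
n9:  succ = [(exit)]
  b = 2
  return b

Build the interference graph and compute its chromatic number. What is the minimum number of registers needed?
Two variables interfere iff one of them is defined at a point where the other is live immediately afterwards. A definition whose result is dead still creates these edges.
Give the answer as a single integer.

Per-block:
  n0: {a,b,z} / ∅
  n1: {a,k,z} / ∅
  n2: {a} / {a}
  n3: {a,k} / {z}
  n4: {a} / ∅
  n5: {z} / {a,k}
  n6: {a,k} / {a}
  n7: {b} / {z}
  n8: {a} / {a}
  n9: {b} / ∅

Backward fixpoint:
  n0 li=∅ lo={a,z}
  n1 li=∅ lo=∅
  n2 li={a,z} lo={z}
  n3 li={z} lo={a,k,z}
  n4 li={z} lo={a,z}
  n5 li={a,k} lo=∅
  n6 li={a,z} lo={a,z}
  n7 li={z} lo=∅
  n8 li={a} lo=∅
  n9 li=∅ lo=∅

Interfere edges:
  a: {k,z}
  b: {z}
  k: {a,z}
  z: {a,b,k}

Colouring:
  lower bound: {a,k,z} mutually conflict ⇒ χ ≥ 3
  assign a→R1 b→R1 k→R2 z→R0 — no edge inside a register ⇒ χ ≤ 3
  χ = 3

Answer: 3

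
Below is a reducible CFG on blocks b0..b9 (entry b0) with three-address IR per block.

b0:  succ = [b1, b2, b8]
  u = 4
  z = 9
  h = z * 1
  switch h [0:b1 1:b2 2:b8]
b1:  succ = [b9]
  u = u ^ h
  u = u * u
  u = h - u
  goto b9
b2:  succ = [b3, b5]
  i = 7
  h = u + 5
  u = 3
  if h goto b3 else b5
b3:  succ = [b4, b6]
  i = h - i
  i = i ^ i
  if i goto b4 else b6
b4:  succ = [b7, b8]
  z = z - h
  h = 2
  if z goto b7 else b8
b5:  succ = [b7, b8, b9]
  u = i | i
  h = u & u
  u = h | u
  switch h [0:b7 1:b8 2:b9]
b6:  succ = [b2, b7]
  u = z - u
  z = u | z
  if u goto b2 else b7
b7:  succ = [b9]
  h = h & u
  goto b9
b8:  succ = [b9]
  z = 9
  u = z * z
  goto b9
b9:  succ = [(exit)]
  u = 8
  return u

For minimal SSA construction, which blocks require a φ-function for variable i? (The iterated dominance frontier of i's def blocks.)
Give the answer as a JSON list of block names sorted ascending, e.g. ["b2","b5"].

idom tree: b1←b0 b2←b0 b3←b2 b4←b3 b5←b2 b6←b3 b7←b2 b8←b0 b9←b0
Dom at joins:
  b2: preds {b0,b6}: {b0} ∩ {b0,b2,b3,b6} = {b0}; idom=b0
  b7: preds {b4,b5,b6}: {b0,b2,b3,b4} ∩ {b0,b2,b5} ∩ {b0,b2,b3,b6} = {b0,b2}; idom=b2
  b8: preds {b0,b4,b5}: {b0} ∩ {b0,b2,b3,b4} ∩ {b0,b2,b5} = {b0}; idom=b0
  b9: preds {b1,b5,b7,b8}: {b0,b1} ∩ {b0,b2,b5} ∩ {b0,b2,b7} ∩ {b0,b8} = {b0}; idom=b0

DF walk-up:
  b2←b0: walk · to b0
  b2←b6: walk b6→b3→b2 to b0
  b7←b4: walk b4→b3 to b2
  b7←b5: walk b5 to b2
  b7←b6: walk b6→b3 to b2
  b8←b0: walk · to b0
  b8←b4: walk b4→b3→b2 to b0
  b8←b5: walk b5→b2 to b0
  b9←b1: walk b1 to b0
  b9←b5: walk b5→b2 to b0
  b9←b7: walk b7→b2 to b0
  b9←b8: walk b8 to b0
  b0 → ∅
  b1 → {b9}
  b2 → {b2,b8,b9}
  b3 → {b2,b7,b8}
  b4 → {b7,b8}
  b5 → {b7,b8,b9}
  b6 → {b2,b7}
  b7 → {b9}
  b8 → {b9}
  b9 → ∅

φ for i: defs {b2,b3}
  DF⁺ = {b2,b7,b8,b9}

Answer: ["b2", "b7", "b8", "b9"]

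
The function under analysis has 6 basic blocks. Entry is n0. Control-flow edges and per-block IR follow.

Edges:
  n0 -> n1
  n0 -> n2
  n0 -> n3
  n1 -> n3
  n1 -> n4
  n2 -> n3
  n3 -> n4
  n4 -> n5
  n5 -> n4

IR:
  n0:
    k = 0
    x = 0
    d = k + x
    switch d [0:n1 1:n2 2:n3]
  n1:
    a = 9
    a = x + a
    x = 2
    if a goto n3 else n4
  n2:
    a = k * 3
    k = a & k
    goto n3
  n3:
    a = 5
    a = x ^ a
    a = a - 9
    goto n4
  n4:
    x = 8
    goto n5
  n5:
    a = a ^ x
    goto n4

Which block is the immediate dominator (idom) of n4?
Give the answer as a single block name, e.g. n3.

idom tree: n1←n0 n2←n0 n3←n0 n4←n0 n5←n4
Dom∩ at merges:
  n3: preds {n0,n1,n2}: {n0} ∩ {n0,n1} ∩ {n0,n2} = {n0}; idom=n0
  n4: preds {n1,n3,n5}: {n0,n1} ∩ {n0,n3} ∩ {n0,n4,n5} = {n0}; idom=n0

idom(n4) = n0

Answer: n0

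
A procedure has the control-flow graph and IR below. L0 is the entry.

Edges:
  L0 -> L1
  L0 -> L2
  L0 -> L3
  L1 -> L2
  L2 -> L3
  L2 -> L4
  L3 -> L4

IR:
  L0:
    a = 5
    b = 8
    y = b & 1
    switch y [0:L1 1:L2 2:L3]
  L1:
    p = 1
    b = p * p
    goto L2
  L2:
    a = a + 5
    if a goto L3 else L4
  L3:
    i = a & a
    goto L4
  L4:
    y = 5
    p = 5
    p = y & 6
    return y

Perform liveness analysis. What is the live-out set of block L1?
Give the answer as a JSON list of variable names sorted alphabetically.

Answer: ["a"]

Derivation:
Block summaries:
  L0: def={a,b,y} ue=∅
  L1: def={b,p} ue=∅
  L2: def={a} ue={a}
  L3: def={i} ue={a}
  L4: def={p,y} ue=∅

Live sets:
  L0: in=∅ out={a}
  L1: in={a} out={a}
  L2: in={a} out={a}
  L3: in={a} out=∅
  L4: in=∅ out=∅

live-out(L1) = ["a"]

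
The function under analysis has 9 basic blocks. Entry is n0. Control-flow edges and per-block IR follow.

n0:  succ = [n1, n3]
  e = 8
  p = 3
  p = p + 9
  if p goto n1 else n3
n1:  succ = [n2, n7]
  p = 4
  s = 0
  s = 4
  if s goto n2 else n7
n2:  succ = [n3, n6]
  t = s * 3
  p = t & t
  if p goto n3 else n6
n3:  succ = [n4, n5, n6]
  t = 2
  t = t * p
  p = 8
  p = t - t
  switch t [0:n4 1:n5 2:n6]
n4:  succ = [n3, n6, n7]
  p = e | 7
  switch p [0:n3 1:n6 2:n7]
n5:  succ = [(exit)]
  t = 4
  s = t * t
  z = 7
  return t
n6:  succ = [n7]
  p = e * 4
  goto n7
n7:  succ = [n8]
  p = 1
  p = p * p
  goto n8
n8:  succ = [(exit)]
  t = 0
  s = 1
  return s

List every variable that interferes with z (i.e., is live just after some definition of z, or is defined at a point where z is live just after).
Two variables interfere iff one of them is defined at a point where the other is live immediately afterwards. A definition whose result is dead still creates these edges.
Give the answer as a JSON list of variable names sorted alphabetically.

Per-block:
  n0: def={e,p} ue=∅
  n1: def={p,s} ue=∅
  n2: def={p,t} ue={s}
  n3: def={p,t} ue={p}
  n4: def={p} ue={e}
  n5: def={s,t,z} ue=∅
  n6: def={p} ue={e}
  n7: def={p} ue=∅
  n8: def={s,t} ue=∅

Backward fixpoint:
  live n0: ∅→{e,p}
  live n1: {e}→{e,s}
  live n2: {e,s}→{e,p}
  live n3: {e,p}→{e}
  live n4: {e}→{e,p}
  live n5: ∅→∅
  live n6: {e}→∅
  live n7: ∅→∅
  live n8: ∅→∅

Interference:
  e: {p,s,t}
  p: {e,t}
  s: {e,t}
  t: {e,p,s,z}
  z: {t}

N(z) = ["t"]

Answer: ["t"]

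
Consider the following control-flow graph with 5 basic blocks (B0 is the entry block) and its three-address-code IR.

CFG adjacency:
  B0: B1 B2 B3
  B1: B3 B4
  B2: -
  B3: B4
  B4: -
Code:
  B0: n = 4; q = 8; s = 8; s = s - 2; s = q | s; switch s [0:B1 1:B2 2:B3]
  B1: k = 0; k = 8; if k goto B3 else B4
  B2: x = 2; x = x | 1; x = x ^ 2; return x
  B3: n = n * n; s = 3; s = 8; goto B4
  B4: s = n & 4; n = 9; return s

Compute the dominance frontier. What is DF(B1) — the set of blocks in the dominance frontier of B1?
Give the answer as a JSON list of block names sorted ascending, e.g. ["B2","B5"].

Answer: ["B3", "B4"]

Analysis:
idom tree: B1←B0 B2←B0 B3←B0 B4←B0
Join-block Dom:
  B3: preds {B0,B1}: {B0} ∩ {B0,B1} = {B0}; idom=B0
  B4: preds {B1,B3}: {B0,B1} ∩ {B0,B3} = {B0}; idom=B0

DF walk-up:
  join B3 pred B0: · stop@B0
  join B3 pred B1: B1 stop@B0
  join B4 pred B1: B1 stop@B0
  join B4 pred B3: B3 stop@B0
  B0 → ∅
  B1 → {B3,B4}
  B2 → ∅
  B3 → {B4}
  B4 → ∅

DF(B1) = ["B3", "B4"]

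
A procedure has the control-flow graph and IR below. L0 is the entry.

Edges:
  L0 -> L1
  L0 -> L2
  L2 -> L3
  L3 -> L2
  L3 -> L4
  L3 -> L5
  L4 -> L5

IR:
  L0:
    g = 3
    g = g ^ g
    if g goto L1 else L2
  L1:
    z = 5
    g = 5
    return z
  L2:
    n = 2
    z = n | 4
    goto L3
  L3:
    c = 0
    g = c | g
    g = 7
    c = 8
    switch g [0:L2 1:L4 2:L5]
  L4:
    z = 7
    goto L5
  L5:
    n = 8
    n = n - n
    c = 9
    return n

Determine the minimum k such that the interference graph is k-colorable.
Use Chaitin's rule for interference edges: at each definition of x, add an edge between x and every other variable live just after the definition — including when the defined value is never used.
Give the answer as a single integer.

Answer: 3

Working:
def/use:
  L0: def={g} ue=∅
  L1: def={g,z} ue=∅
  L2: def={n,z} ue=∅
  L3: def={c,g} ue={g}
  L4: def={z} ue=∅
  L5: def={c,n} ue=∅

Liveness:
  live L0: ∅→{g}
  live L1: ∅→∅
  live L2: {g}→{g}
  live L3: {g}→{g}
  live L4: ∅→∅
  live L5: ∅→∅

Interference:
  c↔{g,n}
  g↔{c,n,z}
  n↔{c,g}
  z↔{g}

Chromatic number:
  {c,g,n} pairwise interfere (3-clique) ⇒ χ ≥ 3
  assign c→r1 g→r0 n→r2 z→r1 — no edge inside a register ⇒ χ ≤ 3
  χ = 3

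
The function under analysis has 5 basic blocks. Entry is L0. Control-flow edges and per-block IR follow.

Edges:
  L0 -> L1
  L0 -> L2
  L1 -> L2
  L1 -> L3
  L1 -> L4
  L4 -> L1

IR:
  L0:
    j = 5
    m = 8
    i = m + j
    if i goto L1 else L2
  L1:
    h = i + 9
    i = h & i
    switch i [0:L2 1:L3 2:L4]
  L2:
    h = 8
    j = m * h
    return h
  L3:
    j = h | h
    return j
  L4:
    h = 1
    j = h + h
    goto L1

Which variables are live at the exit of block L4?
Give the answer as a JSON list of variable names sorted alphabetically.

Answer: ["i", "m"]

Derivation:
Block summaries:
  L0 def {i,j,m} use ∅
  L1 def {h,i} use {i}
  L2 def {h,j} use {m}
  L3 def {j} use {h}
  L4 def {h,j} use ∅

Liveness:
  live L0: ∅→{i,m}
  live L1: {i,m}→{h,i,m}
  live L2: {m}→∅
  live L3: {h}→∅
  live L4: {i,m}→{i,m}

live-out(L4) = ["i", "m"]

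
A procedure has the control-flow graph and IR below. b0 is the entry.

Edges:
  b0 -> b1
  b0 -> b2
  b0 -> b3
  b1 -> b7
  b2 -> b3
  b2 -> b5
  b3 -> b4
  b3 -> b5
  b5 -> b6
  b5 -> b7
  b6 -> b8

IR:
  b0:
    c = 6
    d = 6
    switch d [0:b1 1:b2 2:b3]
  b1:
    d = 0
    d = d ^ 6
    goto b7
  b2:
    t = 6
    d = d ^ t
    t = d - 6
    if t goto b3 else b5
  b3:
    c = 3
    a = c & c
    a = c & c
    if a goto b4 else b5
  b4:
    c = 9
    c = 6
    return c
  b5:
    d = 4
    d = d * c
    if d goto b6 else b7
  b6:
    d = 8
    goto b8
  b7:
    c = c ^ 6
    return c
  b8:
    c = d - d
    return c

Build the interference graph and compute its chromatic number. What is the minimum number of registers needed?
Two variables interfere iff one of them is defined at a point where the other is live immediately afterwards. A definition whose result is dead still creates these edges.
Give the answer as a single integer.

Per-block:
  b0 def {c,d} use ∅
  b1 def {d} use ∅
  b2 def {d,t} use {d}
  b3 def {a,c} use ∅
  b4 def {c} use ∅
  b5 def {d} use {c}
  b6 def {d} use ∅
  b7 def {c} use {c}
  b8 def {c} use {d}

Liveness:
  b0: in=∅ out={c,d}
  b1: in={c} out={c}
  b2: in={c,d} out={c}
  b3: in=∅ out={c}
  b4: in=∅ out=∅
  b5: in={c} out={c}
  b6: in=∅ out={d}
  b7: in={c} out=∅
  b8: in={d} out=∅

Conflict graph:
  a↔{c}
  c↔{a,d,t}
  d↔{c,t}
  t↔{c,d}

Chromatic number:
  lower bound: {c,d,t} mutually conflict ⇒ χ ≥ 3
  assign a→r1 c→r0 d→r1 t→r2 — no edge inside a register ⇒ χ ≤ 3
  χ = 3

Answer: 3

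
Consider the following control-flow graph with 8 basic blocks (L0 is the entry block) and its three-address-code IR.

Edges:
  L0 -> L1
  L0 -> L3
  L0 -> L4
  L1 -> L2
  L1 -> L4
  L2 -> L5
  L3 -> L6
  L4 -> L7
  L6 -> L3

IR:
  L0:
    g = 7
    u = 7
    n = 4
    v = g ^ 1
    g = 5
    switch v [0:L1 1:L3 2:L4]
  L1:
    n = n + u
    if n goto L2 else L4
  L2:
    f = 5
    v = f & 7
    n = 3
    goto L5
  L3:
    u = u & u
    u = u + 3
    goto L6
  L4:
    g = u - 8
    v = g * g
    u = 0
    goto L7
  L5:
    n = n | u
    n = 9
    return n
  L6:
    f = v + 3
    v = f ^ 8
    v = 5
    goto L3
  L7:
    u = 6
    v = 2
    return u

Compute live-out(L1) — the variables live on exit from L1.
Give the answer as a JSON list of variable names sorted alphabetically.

Answer: ["u"]

Working:
Block summaries:
  L0 def {g,n,u,v} use ∅
  L1 def {n} use {n,u}
  L2 def {f,n,v} use ∅
  L3 def {u} use {u}
  L4 def {g,u,v} use {u}
  L5 def {n} use {n,u}
  L6 def {f,v} use {v}
  L7 def {u,v} use ∅

Backward fixpoint:
  L0: in=∅ out={n,u,v}
  L1: in={n,u} out={u}
  L2: in={u} out={n,u}
  L3: in={u,v} out={u,v}
  L4: in={u} out=∅
  L5: in={n,u} out=∅
  L6: in={u,v} out={u,v}
  L7: in=∅ out=∅

live-out(L1) = ["u"]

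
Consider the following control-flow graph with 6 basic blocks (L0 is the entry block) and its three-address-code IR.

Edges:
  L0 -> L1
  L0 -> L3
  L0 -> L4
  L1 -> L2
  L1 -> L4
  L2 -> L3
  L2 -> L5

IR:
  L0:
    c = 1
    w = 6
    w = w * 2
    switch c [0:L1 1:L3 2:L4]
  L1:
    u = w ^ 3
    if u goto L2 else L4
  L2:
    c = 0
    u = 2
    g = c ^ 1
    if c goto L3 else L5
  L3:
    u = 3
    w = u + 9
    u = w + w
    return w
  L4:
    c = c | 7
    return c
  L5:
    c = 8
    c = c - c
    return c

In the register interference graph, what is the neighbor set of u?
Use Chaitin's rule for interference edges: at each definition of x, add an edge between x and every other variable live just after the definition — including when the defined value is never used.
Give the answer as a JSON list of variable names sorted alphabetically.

Per-block:
  L0: def={c,w} ue=∅
  L1: def={u} ue={w}
  L2: def={c,g,u} ue=∅
  L3: def={u,w} ue=∅
  L4: def={c} ue={c}
  L5: def={c} ue=∅

Backward fixpoint:
  live L0: ∅→{c,w}
  live L1: {c,w}→{c}
  live L2: ∅→∅
  live L3: ∅→∅
  live L4: {c}→∅
  live L5: ∅→∅

Interfere edges:
  c — {g,u,w}
  g — {c}
  u — {c,w}
  w — {c,u}

N(u) = ["c", "w"]

Answer: ["c", "w"]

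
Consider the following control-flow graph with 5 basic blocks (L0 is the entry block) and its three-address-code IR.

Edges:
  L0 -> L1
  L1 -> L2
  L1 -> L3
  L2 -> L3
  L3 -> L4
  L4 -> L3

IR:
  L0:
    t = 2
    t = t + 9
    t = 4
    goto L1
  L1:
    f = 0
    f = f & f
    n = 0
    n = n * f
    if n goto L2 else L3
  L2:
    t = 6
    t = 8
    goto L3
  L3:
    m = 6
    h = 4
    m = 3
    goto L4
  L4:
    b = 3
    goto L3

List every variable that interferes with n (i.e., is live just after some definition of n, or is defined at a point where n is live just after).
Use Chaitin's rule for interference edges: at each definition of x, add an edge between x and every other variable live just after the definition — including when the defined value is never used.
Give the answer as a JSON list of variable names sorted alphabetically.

Answer: ["f"]

Derivation:
def/use:
  L0 def {t} use ∅
  L1 def {f,n} use ∅
  L2 def {t} use ∅
  L3 def {h,m} use ∅
  L4 def {b} use ∅

Live sets:
  live L0: ∅→∅
  live L1: ∅→∅
  live L2: ∅→∅
  live L3: ∅→∅
  live L4: ∅→∅

Interference:
  b↔∅
  f↔{n}
  h↔∅
  m↔∅
  n↔{f}
  t↔∅

N(n) = ["f"]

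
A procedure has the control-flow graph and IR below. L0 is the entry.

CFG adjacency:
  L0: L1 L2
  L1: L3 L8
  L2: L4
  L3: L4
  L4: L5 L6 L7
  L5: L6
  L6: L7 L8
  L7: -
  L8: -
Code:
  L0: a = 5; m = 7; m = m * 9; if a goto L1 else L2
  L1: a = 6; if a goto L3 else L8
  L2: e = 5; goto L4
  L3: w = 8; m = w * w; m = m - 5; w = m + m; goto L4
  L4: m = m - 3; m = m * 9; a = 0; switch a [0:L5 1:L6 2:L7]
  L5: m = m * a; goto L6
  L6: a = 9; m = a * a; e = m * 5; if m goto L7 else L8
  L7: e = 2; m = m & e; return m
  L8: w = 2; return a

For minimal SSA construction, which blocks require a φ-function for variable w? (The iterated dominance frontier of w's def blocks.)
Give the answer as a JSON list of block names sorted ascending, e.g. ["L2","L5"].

Answer: ["L4", "L8"]

Derivation:
idom tree: L1←L0 L2←L0 L3←L1 L4←L0 L5←L4 L6←L4 L7←L4 L8←L0
Dom at joins:
  L4: preds {L2,L3}: {L0,L2} ∩ {L0,L1,L3} = {L0}; idom=L0
  L6: preds {L4,L5}: {L0,L4} ∩ {L0,L4,L5} = {L0,L4}; idom=L4
  L7: preds {L4,L6}: {L0,L4} ∩ {L0,L4,L6} = {L0,L4}; idom=L4
  L8: preds {L1,L6}: {L0,L1} ∩ {L0,L4,L6} = {L0}; idom=L0

Frontier:
  join L4 pred L2: L2 stop@L0
  join L4 pred L3: L3→L1 stop@L0
  join L6 pred L4: · stop@L4
  join L6 pred L5: L5 stop@L4
  join L7 pred L4: · stop@L4
  join L7 pred L6: L6 stop@L4
  join L8 pred L1: L1 stop@L0
  join L8 pred L6: L6→L4 stop@L0
  L0 → ∅
  L1 → {L4,L8}
  L2 → {L4}
  L3 → {L4}
  L4 → {L8}
  L5 → {L6}
  L6 → {L7,L8}
  L7 → ∅
  L8 → ∅

φ for w: defs {L3,L8}
  DF⁺ = {L4,L8}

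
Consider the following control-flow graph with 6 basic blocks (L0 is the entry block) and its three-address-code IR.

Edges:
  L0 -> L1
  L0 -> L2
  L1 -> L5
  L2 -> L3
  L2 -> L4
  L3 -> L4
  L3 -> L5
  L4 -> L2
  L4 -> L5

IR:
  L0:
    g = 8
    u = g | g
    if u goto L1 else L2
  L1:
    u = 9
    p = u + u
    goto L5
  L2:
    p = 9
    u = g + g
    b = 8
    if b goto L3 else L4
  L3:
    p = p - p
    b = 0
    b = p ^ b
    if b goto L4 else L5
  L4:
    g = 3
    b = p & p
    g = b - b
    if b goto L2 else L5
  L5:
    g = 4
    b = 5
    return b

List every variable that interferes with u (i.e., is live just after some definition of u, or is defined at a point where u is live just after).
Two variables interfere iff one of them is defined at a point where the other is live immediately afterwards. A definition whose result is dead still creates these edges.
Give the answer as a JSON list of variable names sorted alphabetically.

Per-block:
  L0: def={g,u} ue=∅
  L1: def={p,u} ue=∅
  L2: def={b,p,u} ue={g}
  L3: def={b,p} ue={p}
  L4: def={b,g} ue={p}
  L5: def={b,g} ue=∅

Backward fixpoint:
  live L0: ∅→{g}
  live L1: ∅→∅
  live L2: {g}→{p}
  live L3: {p}→{p}
  live L4: {p}→{g}
  live L5: ∅→∅

Interfere edges:
  b: {g,p}
  g: {b,p,u}
  p: {b,g,u}
  u: {g,p}

N(u) = ["g", "p"]

Answer: ["g", "p"]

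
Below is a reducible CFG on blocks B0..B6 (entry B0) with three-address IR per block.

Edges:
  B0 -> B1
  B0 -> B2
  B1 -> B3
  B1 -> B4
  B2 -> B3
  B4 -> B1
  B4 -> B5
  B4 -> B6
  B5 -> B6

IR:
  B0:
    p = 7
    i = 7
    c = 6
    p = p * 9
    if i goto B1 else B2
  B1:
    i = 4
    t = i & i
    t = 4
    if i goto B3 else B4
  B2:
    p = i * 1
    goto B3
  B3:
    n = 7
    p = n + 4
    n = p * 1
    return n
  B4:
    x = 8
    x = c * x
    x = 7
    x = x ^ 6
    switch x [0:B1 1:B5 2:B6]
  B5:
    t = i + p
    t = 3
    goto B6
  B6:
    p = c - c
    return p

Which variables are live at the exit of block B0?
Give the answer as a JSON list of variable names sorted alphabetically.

def/use:
  B0: {c,i,p} / ∅
  B1: {i,t} / ∅
  B2: {p} / {i}
  B3: {n,p} / ∅
  B4: {x} / {c}
  B5: {t} / {i,p}
  B6: {p} / {c}

Backward fixpoint:
  B0: in=∅ out={c,i,p}
  B1: in={c,p} out={c,i,p}
  B2: in={i} out=∅
  B3: in=∅ out=∅
  B4: in={c,i,p} out={c,i,p}
  B5: in={c,i,p} out={c}
  B6: in={c} out=∅

live-out(B0) = ["c", "i", "p"]

Answer: ["c", "i", "p"]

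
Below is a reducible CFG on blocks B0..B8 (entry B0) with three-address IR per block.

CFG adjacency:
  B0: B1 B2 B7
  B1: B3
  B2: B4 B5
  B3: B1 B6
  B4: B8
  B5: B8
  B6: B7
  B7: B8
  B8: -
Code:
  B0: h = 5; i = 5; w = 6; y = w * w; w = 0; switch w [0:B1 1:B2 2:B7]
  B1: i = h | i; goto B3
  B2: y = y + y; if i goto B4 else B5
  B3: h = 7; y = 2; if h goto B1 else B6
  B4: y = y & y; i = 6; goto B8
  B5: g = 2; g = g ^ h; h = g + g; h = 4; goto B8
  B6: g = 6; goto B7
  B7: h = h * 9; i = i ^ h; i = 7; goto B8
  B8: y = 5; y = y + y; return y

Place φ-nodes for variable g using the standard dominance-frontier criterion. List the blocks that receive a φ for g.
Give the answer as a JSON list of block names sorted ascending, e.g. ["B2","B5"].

Answer: ["B7", "B8"]

Derivation:
idom tree: B1←B0 B2←B0 B3←B1 B4←B2 B5←B2 B6←B3 B7←B0 B8←B0
Dom∩ at merges:
  B1: preds {B0,B3}: {B0} ∩ {B0,B1,B3} = {B0}; idom=B0
  B7: preds {B0,B6}: {B0} ∩ {B0,B1,B3,B6} = {B0}; idom=B0
  B8: preds {B4,B5,B7}: {B0,B2,B4} ∩ {B0,B2,B5} ∩ {B0,B7} = {B0}; idom=B0

DF walk-up:
  join B1 pred B0: · stop@B0
  join B1 pred B3: B3→B1 stop@B0
  join B7 pred B0: · stop@B0
  join B7 pred B6: B6→B3→B1 stop@B0
  join B8 pred B4: B4→B2 stop@B0
  join B8 pred B5: B5→B2 stop@B0
  join B8 pred B7: B7 stop@B0
  DF(B0)=∅
  DF(B1)={B1,B7}
  DF(B2)={B8}
  DF(B3)={B1,B7}
  DF(B4)={B8}
  DF(B5)={B8}
  DF(B6)={B7}
  DF(B7)={B8}
  DF(B8)=∅

φ for g: defs {B5,B6}
  DF⁺ = {B7,B8}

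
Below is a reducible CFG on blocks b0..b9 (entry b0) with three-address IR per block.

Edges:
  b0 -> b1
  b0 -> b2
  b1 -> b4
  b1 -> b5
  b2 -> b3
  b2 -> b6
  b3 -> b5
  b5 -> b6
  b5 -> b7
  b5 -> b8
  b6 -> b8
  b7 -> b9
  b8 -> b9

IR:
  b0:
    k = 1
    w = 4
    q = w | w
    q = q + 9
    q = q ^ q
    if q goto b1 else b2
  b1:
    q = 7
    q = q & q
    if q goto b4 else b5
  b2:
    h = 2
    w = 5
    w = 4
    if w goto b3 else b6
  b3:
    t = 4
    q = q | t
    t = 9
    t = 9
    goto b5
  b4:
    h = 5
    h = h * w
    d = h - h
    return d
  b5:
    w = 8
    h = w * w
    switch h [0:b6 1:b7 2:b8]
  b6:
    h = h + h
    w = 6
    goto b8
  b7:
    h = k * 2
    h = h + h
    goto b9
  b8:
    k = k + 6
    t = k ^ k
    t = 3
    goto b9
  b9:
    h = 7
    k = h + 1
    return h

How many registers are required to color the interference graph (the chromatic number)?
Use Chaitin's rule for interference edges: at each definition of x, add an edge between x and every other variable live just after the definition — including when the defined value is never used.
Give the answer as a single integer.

Per-block:
  b0 def {k,q,w} use ∅
  b1 def {q} use ∅
  b2 def {h,w} use ∅
  b3 def {q,t} use {q}
  b4 def {d,h} use {w}
  b5 def {h,w} use ∅
  b6 def {h,w} use {h}
  b7 def {h} use {k}
  b8 def {k,t} use {k}
  b9 def {h,k} use ∅

Live sets:
  live b0: ∅→{k,q,w}
  live b1: {k,w}→{k,w}
  live b2: {k,q}→{h,k,q}
  live b3: {k,q}→{k}
  live b4: {w}→∅
  live b5: {k}→{h,k}
  live b6: {h,k}→{k}
  live b7: {k}→∅
  live b8: {k}→∅
  live b9: ∅→∅

Interfere edges:
  d↔∅
  h↔{k,q,w}
  k↔{h,q,t,w}
  q↔{h,k,t,w}
  t↔{k,q}
  w↔{h,k,q}

Colouring:
  lower bound: {h,k,q,w} mutually conflict ⇒ χ ≥ 4
  4-colouring: r0={d,k}  r1={q}  r2={h,t}  r3={w}
  χ = 4

Answer: 4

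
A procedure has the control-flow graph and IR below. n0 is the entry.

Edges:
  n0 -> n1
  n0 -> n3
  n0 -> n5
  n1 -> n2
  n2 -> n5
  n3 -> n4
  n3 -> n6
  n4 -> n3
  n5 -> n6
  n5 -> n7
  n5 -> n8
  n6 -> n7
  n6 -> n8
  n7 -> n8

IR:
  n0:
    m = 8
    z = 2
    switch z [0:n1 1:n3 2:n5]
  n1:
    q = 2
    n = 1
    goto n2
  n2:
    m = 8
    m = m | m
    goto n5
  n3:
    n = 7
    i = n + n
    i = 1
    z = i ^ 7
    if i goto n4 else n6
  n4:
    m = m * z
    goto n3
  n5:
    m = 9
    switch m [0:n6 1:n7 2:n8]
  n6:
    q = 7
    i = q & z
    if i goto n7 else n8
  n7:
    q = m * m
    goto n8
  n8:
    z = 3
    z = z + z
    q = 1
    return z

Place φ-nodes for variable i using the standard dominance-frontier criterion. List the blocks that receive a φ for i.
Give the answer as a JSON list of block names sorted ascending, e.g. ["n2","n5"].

Answer: ["n3", "n6", "n7", "n8"]

Working:
idom tree: n1←n0 n2←n1 n3←n0 n4←n3 n5←n0 n6←n0 n7←n0 n8←n0
Dom∩ at merges:
  n3: preds {n0,n4}: {n0} ∩ {n0,n3,n4} = {n0}; idom=n0
  n5: preds {n0,n2}: {n0} ∩ {n0,n1,n2} = {n0}; idom=n0
  n6: preds {n3,n5}: {n0,n3} ∩ {n0,n5} = {n0}; idom=n0
  n7: preds {n5,n6}: {n0,n5} ∩ {n0,n6} = {n0}; idom=n0
  n8: preds {n5,n6,n7}: {n0,n5} ∩ {n0,n6} ∩ {n0,n7} = {n0}; idom=n0

DF derivation:
  join n3 pred n0: · stop@n0
  join n3 pred n4: n4→n3 stop@n0
  join n5 pred n0: · stop@n0
  join n5 pred n2: n2→n1 stop@n0
  join n6 pred n3: n3 stop@n0
  join n6 pred n5: n5 stop@n0
  join n7 pred n5: n5 stop@n0
  join n7 pred n6: n6 stop@n0
  join n8 pred n5: n5 stop@n0
  join n8 pred n6: n6 stop@n0
  join n8 pred n7: n7 stop@n0
  DF(n0)=∅
  DF(n1)={n5}
  DF(n2)={n5}
  DF(n3)={n3,n6}
  DF(n4)={n3}
  DF(n5)={n6,n7,n8}
  DF(n6)={n7,n8}
  DF(n7)={n8}
  DF(n8)=∅

φ for i: defs {n3,n6}
  DF⁺ = {n3,n6,n7,n8}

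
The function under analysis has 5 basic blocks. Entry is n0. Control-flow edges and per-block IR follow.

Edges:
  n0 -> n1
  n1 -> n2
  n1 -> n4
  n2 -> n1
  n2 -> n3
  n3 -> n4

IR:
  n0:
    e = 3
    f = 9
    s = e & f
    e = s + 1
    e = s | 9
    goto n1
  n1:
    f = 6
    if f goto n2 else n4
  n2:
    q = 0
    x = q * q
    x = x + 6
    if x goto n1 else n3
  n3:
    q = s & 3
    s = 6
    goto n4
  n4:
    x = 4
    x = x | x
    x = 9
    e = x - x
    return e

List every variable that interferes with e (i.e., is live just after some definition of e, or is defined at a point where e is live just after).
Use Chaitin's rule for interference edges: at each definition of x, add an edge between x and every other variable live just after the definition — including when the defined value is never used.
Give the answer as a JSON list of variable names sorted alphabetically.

def/use:
  n0: {e,f,s} / ∅
  n1: {f} / ∅
  n2: {q,x} / ∅
  n3: {q,s} / {s}
  n4: {e,x} / ∅

Live sets:
  live n0: ∅→{s}
  live n1: {s}→{s}
  live n2: {s}→{s}
  live n3: {s}→∅
  live n4: ∅→∅

Interfere edges:
  e — {f,s}
  f — {e,s}
  q — {s}
  s — {e,f,q,x}
  x — {s}

N(e) = ["f", "s"]

Answer: ["f", "s"]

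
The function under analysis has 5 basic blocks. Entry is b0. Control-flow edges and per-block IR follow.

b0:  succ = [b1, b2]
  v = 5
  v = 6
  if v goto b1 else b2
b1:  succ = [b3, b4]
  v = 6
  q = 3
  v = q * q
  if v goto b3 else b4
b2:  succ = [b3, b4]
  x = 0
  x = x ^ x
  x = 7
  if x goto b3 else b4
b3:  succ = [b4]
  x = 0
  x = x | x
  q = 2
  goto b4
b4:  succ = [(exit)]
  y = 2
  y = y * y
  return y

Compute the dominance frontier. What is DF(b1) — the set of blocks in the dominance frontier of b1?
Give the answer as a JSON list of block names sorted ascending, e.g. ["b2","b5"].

Answer: ["b3", "b4"]

Working:
idom tree: b1←b0 b2←b0 b3←b0 b4←b0
Dom at joins:
  b3: preds {b1,b2}: {b0,b1} ∩ {b0,b2} = {b0}; idom=b0
  b4: preds {b1,b2,b3}: {b0,b1} ∩ {b0,b2} ∩ {b0,b3} = {b0}; idom=b0

Frontier:
  b3←b1: walk b1 to b0
  b3←b2: walk b2 to b0
  b4←b1: walk b1 to b0
  b4←b2: walk b2 to b0
  b4←b3: walk b3 to b0
  DF(b0)=∅
  DF(b1)={b3,b4}
  DF(b2)={b3,b4}
  DF(b3)={b4}
  DF(b4)=∅

DF(b1) = ["b3", "b4"]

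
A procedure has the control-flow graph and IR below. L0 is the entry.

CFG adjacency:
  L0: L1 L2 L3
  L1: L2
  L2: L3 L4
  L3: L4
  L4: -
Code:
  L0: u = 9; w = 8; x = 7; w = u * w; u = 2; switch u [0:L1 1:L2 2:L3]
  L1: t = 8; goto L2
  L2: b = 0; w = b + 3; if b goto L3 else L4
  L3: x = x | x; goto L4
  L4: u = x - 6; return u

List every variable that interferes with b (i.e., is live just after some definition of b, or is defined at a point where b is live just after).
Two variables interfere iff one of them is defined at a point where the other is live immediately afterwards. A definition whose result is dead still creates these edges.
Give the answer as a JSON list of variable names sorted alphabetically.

Answer: ["w", "x"]

Working:
Per-block:
  L0: {u,w,x} / ∅
  L1: {t} / ∅
  L2: {b,w} / ∅
  L3: {x} / {x}
  L4: {u} / {x}

Live sets:
  L0: in=∅ out={x}
  L1: in={x} out={x}
  L2: in={x} out={x}
  L3: in={x} out={x}
  L4: in={x} out=∅

Interfere edges:
  b — {w,x}
  t — {x}
  u — {w,x}
  w — {b,u,x}
  x — {b,t,u,w}

N(b) = ["w", "x"]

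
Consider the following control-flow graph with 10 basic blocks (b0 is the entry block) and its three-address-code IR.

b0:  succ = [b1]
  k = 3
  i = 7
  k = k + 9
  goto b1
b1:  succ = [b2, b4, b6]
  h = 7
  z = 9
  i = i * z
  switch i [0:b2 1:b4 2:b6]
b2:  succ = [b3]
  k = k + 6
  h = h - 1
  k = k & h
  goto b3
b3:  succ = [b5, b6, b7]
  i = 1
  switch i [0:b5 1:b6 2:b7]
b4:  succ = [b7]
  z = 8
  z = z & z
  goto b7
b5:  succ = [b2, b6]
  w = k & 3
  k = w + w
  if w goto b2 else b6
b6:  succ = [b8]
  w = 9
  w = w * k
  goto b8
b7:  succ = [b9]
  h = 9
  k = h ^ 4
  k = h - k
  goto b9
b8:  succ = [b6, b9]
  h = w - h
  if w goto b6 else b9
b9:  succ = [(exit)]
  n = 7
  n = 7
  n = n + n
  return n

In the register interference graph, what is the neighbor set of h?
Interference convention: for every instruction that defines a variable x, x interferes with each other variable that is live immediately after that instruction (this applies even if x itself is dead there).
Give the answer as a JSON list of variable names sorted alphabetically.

Per-block:
  b0: {i,k} / ∅
  b1: {h,i,z} / {i}
  b2: {h,k} / {h,k}
  b3: {i} / ∅
  b4: {z} / ∅
  b5: {k,w} / {k}
  b6: {w} / {k}
  b7: {h,k} / ∅
  b8: {h} / {h,w}
  b9: {n} / ∅

Live sets:
  live b0: ∅→{i,k}
  live b1: {i,k}→{h,k}
  live b2: {h,k}→{h,k}
  live b3: {h,k}→{h,k}
  live b4: ∅→∅
  live b5: {h,k}→{h,k}
  live b6: {h,k}→{h,k,w}
  live b7: ∅→∅
  live b8: {h,k,w}→{h,k}
  live b9: ∅→∅

Interfere edges:
  h↔{i,k,w,z}
  i↔{h,k,z}
  k↔{h,i,w,z}
  n↔∅
  w↔{h,k}
  z↔{h,i,k}

N(h) = ["i", "k", "w", "z"]

Answer: ["i", "k", "w", "z"]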